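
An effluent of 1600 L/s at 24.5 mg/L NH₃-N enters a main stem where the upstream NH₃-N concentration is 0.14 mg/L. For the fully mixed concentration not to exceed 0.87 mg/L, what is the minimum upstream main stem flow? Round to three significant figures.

Set C_mix = 0.87: (Q·0.1400 + 1600·24.50) / (Q + 1600) = 0.87
→ Q = 1600·(24.50 − 0.87)/(0.87 − 0.1400) = 51790 L/s.

51800 L/s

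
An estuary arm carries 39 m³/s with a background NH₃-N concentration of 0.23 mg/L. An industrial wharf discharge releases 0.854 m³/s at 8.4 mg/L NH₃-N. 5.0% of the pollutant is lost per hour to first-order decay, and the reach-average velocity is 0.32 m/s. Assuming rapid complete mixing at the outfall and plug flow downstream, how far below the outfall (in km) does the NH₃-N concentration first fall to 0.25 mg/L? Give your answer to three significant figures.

Flow-weighted average: C = (39.00·0.2300 + 0.8540·8.400) / 39.85 = 16.14/39.85 = 0.4051 mg/L.
5.0%/h lost → k = −ln(1 − 0.05) = 0.05129 h⁻¹.
Set 0.4051·exp(−k·t) = 0.25 → t = ln(0.4051/0.25)/k = 33870 s = 9.409 h.
Distance = v·t = 0.32·33870 = 10840 m = 10.84 km.

10.8 km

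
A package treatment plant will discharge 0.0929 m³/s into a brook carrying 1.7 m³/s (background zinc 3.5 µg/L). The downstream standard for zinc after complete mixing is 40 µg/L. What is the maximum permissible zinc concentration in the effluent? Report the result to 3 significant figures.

At the limit, (Qr·Cr + Qe·Cₑ)/(Qr + Qe) = 40:
Cₑ = (1.793·40 − 1.700·3.500) / 0.09290 = 707.9 µg/L.

708 µg/L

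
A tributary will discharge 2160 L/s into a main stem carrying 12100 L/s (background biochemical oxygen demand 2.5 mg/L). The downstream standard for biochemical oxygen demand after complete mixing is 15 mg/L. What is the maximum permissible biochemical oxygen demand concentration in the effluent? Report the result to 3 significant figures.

85.0 mg/L

At the limit, (Qr·Cr + Qe·Cₑ)/(Qr + Qe) = 15:
Cₑ = (14260·15 − 12100·2.500) / 2160 = 85.02 mg/L.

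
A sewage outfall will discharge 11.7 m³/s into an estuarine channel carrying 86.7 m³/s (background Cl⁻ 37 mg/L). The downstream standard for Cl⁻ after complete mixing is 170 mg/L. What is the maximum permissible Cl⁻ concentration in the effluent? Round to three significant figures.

1160 mg/L

At the limit, (Qr·Cr + Qe·Cₑ)/(Qr + Qe) = 170:
Cₑ = (98.40·170 − 86.70·37.00) / 11.70 = 1156 mg/L.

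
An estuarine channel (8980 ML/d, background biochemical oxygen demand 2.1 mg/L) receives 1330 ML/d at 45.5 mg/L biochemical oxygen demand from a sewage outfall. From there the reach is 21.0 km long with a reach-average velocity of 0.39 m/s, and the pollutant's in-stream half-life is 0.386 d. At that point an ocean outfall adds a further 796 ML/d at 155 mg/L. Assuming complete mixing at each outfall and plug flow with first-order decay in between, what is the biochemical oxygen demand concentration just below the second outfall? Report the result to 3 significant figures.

Mixed concentration C = ΣQC/ΣQ = (8980·2.100 + 1330·45.50) / 10310 = 79370/10310 = 7.699 mg/L; combined flow 10310 ML/d.
Travel time t = 21.0·1000 / 0.39 = 53850 s = 14.96 h.
Half-life 0.386 d → k = ln 2 / 0.386 = 1.796 d⁻¹.
Decay over the reach: 7.699·exp(−kt) = 7.699·0.3266 = 2.514 mg/L.
At the second outfall, C = (10310·2.514 + 796.0·155.0) / (10310 + 796.0) = 13.44 mg/L.

13.4 mg/L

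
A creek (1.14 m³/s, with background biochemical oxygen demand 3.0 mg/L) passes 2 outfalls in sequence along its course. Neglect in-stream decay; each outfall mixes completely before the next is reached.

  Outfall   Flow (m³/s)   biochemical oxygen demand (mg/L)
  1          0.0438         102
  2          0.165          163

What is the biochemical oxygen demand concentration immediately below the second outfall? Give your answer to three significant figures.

Below outfall 1: Q → 1.184 m³/s, C = (1.140·3.000 + 0.04380·102.0)/1.184 = 6.663 mg/L.
Below outfall 2: Q → 1.349 m³/s, C = (1.184·6.663 + 0.1650·163.0)/1.349 = 25.79 mg/L.

25.8 mg/L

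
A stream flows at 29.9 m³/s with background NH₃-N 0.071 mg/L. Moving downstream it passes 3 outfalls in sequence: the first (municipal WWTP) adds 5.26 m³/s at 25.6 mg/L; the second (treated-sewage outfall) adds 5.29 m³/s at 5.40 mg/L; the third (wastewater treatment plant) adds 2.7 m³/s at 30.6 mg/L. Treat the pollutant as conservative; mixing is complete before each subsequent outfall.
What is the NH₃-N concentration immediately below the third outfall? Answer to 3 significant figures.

Below outfall 1: Q → 35.16 m³/s, C = (29.90·0.07100 + 5.260·25.60)/35.16 = 3.890 mg/L.
Below outfall 2: Q → 40.45 m³/s, C = (35.16·3.890 + 5.290·5.400)/40.45 = 4.088 mg/L.
Below outfall 3: Q → 43.15 m³/s, C = (40.45·4.088 + 2.700·30.60)/43.15 = 5.747 mg/L.

5.75 mg/L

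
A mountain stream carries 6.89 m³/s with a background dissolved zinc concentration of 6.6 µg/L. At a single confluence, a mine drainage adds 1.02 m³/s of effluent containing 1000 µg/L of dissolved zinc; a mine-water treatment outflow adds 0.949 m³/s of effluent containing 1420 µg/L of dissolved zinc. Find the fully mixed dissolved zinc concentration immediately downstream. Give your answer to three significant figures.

272 µg/L

Flow-weighted average: C = (6.890·6.600 + 1.020·1000 + 0.9490·1420) / 8.859 = 2413/8.859 = 272.4 µg/L.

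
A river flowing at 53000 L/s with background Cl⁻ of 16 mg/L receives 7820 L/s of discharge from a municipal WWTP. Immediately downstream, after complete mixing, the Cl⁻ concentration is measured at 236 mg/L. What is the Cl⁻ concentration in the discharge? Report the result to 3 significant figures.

1730 mg/L

Mass balance: 53000·16.00 + 7820·Cₑ = 60820·236.0
→ Cₑ = (60820·236.0 − 53000·16.00) / 7820 = 1727 mg/L.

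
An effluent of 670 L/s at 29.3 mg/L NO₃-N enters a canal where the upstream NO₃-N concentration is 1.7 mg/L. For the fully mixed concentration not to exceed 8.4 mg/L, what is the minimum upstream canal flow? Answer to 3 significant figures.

Set C_mix = 8.4: (Q·1.700 + 670.0·29.30) / (Q + 670.0) = 8.4
→ Q = 670.0·(29.30 − 8.4)/(8.4 − 1.700) = 2090 L/s.

2090 L/s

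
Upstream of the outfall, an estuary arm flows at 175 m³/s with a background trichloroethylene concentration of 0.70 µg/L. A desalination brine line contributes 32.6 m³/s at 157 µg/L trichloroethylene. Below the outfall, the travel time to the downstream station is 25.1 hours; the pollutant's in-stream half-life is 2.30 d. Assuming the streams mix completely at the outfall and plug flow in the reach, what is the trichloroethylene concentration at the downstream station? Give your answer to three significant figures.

18.4 µg/L

Mixed concentration C = ΣQC/ΣQ = (175.0·0.7000 + 32.60·157.0) / 207.6 = 5241/207.6 = 25.24 µg/L.
Half-life 2.30 d → k = ln 2 / 2.30 = 0.3014 d⁻¹.
First-order decay: C = 25.24·exp(−k·t) = 25.24·0.7297 = 18.42 µg/L.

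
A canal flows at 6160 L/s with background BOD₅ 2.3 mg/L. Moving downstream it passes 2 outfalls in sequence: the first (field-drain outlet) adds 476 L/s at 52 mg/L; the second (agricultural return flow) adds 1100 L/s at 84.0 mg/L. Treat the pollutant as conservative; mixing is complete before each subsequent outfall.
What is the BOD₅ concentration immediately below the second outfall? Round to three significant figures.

After outfall 1: Q = 6160 + 476.0 = 6636 L/s; C = (6160·2.300 + 476.0·52.00)/6636 = 5.865 mg/L.
After outfall 2: Q = 6636 + 1100 = 7736 L/s; C = (6636·5.865 + 1100·84.00)/7736 = 16.98 mg/L.

17.0 mg/L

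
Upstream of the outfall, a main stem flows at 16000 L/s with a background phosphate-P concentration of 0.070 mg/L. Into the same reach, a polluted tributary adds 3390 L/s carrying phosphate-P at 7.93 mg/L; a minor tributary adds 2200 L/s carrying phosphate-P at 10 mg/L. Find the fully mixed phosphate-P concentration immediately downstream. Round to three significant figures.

2.32 mg/L

Mass balance: C = (16000·0.07000 + 3390·7.930 + 2200·10.00) / 21590 = 50000/21590 = 2.316 mg/L.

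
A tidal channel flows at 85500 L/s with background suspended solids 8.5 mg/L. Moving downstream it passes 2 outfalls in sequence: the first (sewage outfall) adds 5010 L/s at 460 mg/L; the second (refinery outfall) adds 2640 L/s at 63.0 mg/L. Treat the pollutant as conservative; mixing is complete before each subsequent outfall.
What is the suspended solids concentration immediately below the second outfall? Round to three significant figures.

Outfall 1: combined Q = 90510 L/s; C = (85500·8.500 + 5010·460.0)/90510 = 33.49 mg/L.
Outfall 2: combined Q = 93150 L/s; C = (90510·33.49 + 2640·63.00)/93150 = 34.33 mg/L.

34.3 mg/L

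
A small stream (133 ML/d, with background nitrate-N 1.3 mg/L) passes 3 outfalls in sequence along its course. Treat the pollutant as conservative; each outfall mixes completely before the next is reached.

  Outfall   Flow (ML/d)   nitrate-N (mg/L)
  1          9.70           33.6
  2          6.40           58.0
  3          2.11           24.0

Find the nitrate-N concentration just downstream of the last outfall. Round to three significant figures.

After outfall 1: Q = 133.0 + 9.700 = 142.7 ML/d; C = (133.0·1.300 + 9.700·33.60)/142.7 = 3.496 mg/L.
After outfall 2: Q = 142.7 + 6.400 = 149.1 ML/d; C = (142.7·3.496 + 6.400·58.00)/149.1 = 5.835 mg/L.
After outfall 3: Q = 149.1 + 2.110 = 151.2 ML/d; C = (149.1·5.835 + 2.110·24.00)/151.2 = 6.089 mg/L.

6.09 mg/L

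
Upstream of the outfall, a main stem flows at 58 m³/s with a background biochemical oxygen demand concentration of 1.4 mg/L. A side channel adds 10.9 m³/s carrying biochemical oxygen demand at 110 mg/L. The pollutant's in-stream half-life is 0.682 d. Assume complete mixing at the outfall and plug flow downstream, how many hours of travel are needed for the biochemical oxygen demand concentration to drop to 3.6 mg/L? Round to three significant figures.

Mixed concentration C = ΣQC/ΣQ = (58.00·1.400 + 10.90·110.0) / 68.90 = 1280/68.90 = 18.58 mg/L.
Half-life 0.682 d → k = ln 2 / 0.682 = 1.016 d⁻¹.
18.58·exp(−k·t) = 3.6 → t = ln(18.58/3.6)/k = 139500 s = 38.75 h.

38.8 h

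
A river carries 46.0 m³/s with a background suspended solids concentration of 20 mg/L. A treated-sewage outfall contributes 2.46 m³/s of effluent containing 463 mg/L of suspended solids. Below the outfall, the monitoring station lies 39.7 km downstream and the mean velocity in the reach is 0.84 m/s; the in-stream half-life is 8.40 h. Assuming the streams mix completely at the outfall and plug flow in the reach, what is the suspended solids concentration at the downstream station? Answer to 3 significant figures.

Mass balance: C = (46.00·20.00 + 2.460·463.0) / 48.46 = 2059/48.46 = 42.49 mg/L.
Travel time t = 39.7·1000 / 0.84 = 47260 s = 13.13 h.
Half-life 8.40 h → k = ln 2 / 8.40 = 0.08252 h⁻¹ = 1.980 d⁻¹.
First-order decay: C = 42.49·exp(−k·t) = 42.49·0.3385 = 14.38 mg/L.

14.4 mg/L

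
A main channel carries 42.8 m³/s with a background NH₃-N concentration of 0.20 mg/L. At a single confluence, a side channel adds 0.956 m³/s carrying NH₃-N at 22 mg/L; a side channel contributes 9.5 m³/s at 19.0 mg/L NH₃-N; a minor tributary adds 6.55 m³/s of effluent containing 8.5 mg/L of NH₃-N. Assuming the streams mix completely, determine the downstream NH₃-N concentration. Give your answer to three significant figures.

Mass balance: C = (42.80·0.2000 + 0.9560·22.00 + 9.500·19.00 + 6.550·8.500) / 59.81 = 265.8/59.81 = 4.444 mg/L.

4.44 mg/L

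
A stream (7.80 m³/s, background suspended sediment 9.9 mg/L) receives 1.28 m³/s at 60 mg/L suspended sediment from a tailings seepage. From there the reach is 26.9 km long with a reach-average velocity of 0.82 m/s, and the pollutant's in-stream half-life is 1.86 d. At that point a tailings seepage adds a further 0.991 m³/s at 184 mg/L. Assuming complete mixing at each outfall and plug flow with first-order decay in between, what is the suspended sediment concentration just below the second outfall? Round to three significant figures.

31.4 mg/L

After mixing, C = (7.800·9.900 + 1.280·60.00) / 9.080 = 154.0/9.080 = 16.96 mg/L; combined flow 9.080 m³/s.
Travel time t = 26.9·1000 / 0.82 = 32800 s = 9.112 h.
Half-life 1.86 d → k = ln 2 / 1.86 = 0.3727 d⁻¹.
After decay, C = 16.96 × e^(−kt) = 16.96 × 0.8681 = 14.72 mg/L.
Second outfall: C = (9.080·14.72 + 0.9910·184.0)/10.07 = 31.38 mg/L.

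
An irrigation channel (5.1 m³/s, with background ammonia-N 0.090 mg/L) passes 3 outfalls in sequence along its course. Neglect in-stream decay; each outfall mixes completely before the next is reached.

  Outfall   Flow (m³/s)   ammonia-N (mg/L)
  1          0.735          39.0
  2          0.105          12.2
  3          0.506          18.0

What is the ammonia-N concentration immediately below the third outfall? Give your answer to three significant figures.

Below outfall 1: Q → 5.835 m³/s, C = (5.100·0.09000 + 0.7350·39.00)/5.835 = 4.991 mg/L.
Below outfall 2: Q → 5.940 m³/s, C = (5.835·4.991 + 0.1050·12.20)/5.940 = 5.119 mg/L.
Below outfall 3: Q → 6.446 m³/s, C = (5.940·5.119 + 0.5060·18.00)/6.446 = 6.130 mg/L.

6.13 mg/L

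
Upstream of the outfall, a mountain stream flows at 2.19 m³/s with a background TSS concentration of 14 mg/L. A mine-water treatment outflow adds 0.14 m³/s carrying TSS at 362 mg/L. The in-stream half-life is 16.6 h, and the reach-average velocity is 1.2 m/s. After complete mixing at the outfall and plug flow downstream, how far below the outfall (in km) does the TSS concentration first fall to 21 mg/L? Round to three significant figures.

52.6 km

After mixing, C = (2.190·14.00 + 0.1400·362.0) / 2.330 = 81.34/2.330 = 34.91 mg/L.
Half-life 16.6 h → k = ln 2 / 16.6 = 0.04176 h⁻¹ = 1.002 d⁻¹.
Set 34.91·exp(−k·t) = 21 → t = ln(34.91/21)/k = 43820 s = 12.17 h.
Distance = v·t = 1.2·43820 = 52580 m = 52.58 km.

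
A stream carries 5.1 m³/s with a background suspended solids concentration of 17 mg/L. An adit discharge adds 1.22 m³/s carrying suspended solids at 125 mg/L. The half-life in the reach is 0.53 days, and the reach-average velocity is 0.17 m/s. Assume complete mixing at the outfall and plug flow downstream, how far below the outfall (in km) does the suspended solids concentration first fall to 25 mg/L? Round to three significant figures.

4.66 km

Flow-weighted average: C = (5.100·17.00 + 1.220·125.0) / 6.320 = 239.2/6.320 = 37.85 mg/L.
Half-life 0.53 d → k = ln 2 / 0.53 = 1.308 d⁻¹.
Set 37.85·exp(−k·t) = 25 → t = ln(37.85/25)/k = 27400 s = 7.610 h.
Distance = v·t = 0.17·27400 = 4657 m = 4.657 km.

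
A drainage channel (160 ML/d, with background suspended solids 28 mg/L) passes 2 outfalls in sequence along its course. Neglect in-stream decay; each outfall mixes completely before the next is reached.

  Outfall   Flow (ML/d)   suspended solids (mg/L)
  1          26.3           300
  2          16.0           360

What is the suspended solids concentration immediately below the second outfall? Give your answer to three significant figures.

After outfall 1: Q = 160.0 + 26.30 = 186.3 ML/d; C = (160.0·28.00 + 26.30·300.0)/186.3 = 66.40 mg/L.
After outfall 2: Q = 186.3 + 16.00 = 202.3 ML/d; C = (186.3·66.40 + 16.00·360.0)/202.3 = 89.62 mg/L.

89.6 mg/L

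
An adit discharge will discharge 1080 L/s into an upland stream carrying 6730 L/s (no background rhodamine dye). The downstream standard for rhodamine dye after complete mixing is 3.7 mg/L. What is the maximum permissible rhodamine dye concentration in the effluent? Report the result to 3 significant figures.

26.8 mg/L

At the limit, (Qr·Cr + Qe·Cₑ)/(Qr + Qe) = 3.7:
Cₑ = (7810·3.7 − 6730·0) / 1080 = 26.76 mg/L.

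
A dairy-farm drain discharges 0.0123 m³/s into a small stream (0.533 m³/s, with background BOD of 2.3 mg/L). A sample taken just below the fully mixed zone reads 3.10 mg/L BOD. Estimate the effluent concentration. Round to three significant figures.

37.8 mg/L

Mass balance: 0.5330·2.300 + 0.01230·Cₑ = 0.5453·3.100
→ Cₑ = (0.5453·3.100 − 0.5330·2.300) / 0.01230 = 37.77 mg/L.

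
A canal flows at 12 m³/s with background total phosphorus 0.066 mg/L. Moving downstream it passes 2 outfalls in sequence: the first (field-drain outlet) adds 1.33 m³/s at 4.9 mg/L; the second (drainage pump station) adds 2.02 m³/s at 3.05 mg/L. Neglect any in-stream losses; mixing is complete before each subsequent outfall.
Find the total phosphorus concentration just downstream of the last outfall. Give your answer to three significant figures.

0.878 mg/L

After outfall 1: Q = 12.00 + 1.330 = 13.33 m³/s; C = (12.00·0.06600 + 1.330·4.900)/13.33 = 0.5483 mg/L.
After outfall 2: Q = 13.33 + 2.020 = 15.35 m³/s; C = (13.33·0.5483 + 2.020·3.050)/15.35 = 0.8775 mg/L.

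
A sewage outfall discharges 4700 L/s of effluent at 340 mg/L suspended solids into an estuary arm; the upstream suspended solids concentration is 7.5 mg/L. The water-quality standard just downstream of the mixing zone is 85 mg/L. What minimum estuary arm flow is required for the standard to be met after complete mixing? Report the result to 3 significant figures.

15500 L/s

Set C_mix = 85: (Q·7.500 + 4700·340.0) / (Q + 4700) = 85
→ Q = 4700·(340.0 − 85)/(85 − 7.500) = 15460 L/s.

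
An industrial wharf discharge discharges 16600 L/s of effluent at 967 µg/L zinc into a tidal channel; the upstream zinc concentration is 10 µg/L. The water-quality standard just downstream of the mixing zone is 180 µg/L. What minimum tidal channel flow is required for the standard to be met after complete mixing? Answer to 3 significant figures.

76800 L/s

Set C_mix = 180: (Q·10.00 + 16600·967.0) / (Q + 16600) = 180
→ Q = 16600·(967.0 − 180)/(180 − 10.00) = 76850 L/s.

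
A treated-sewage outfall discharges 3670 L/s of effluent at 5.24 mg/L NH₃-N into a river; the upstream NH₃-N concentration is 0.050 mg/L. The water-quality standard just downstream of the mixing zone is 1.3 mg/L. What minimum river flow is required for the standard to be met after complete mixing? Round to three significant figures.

Set C_mix = 1.3: (Q·0.05000 + 3670·5.240) / (Q + 3670) = 1.3
→ Q = 3670·(5.240 − 1.3)/(1.3 − 0.05000) = 11570 L/s.

11600 L/s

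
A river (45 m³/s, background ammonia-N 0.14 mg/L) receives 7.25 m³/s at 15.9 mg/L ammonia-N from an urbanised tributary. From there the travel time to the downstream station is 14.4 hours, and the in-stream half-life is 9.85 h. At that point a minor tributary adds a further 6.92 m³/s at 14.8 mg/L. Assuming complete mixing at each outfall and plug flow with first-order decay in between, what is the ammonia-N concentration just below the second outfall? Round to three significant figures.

After mixing, C = (45.00·0.1400 + 7.250·15.90) / 52.25 = 121.6/52.25 = 2.327 mg/L; combined flow 52.25 m³/s.
Half-life 9.85 h → k = ln 2 / 9.85 = 0.07037 h⁻¹ = 1.689 d⁻¹.
First-order decay: C = 2.327·exp(−k·t) = 2.327·0.3630 = 0.8446 mg/L.
Second outfall: C = (52.25·0.8446 + 6.920·14.80)/59.17 = 2.477 mg/L.

2.48 mg/L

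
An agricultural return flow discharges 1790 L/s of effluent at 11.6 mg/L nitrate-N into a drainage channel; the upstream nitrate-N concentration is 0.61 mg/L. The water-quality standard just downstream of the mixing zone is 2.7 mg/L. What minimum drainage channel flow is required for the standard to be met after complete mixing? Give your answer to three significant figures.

Set C_mix = 2.7: (Q·0.6100 + 1790·11.60) / (Q + 1790) = 2.7
→ Q = 1790·(11.60 − 2.7)/(2.7 − 0.6100) = 7622 L/s.

7620 L/s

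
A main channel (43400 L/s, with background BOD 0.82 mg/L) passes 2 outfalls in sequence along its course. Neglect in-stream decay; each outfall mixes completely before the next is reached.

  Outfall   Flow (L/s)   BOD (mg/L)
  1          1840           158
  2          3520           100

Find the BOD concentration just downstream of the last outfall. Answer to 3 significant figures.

Outfall 1: combined Q = 45240 L/s; C = (43400·0.8200 + 1840·158.0)/45240 = 7.213 mg/L.
Outfall 2: combined Q = 48760 L/s; C = (45240·7.213 + 3520·100.0)/48760 = 13.91 mg/L.

13.9 mg/L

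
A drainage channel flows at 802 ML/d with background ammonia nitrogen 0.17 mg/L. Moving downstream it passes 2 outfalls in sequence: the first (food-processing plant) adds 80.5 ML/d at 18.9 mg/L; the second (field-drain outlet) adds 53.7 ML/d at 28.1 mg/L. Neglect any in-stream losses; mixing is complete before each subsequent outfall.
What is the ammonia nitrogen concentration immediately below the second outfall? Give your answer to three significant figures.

Outfall 1: combined Q = 882.5 ML/d; C = (802.0·0.1700 + 80.50·18.90)/882.5 = 1.879 mg/L.
Outfall 2: combined Q = 936.2 ML/d; C = (882.5·1.879 + 53.70·28.10)/936.2 = 3.383 mg/L.

3.38 mg/L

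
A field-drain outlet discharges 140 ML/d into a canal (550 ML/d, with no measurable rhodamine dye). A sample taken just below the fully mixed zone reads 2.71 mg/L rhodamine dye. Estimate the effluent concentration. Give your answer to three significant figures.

Mass balance: 550.0·0 + 140.0·Cₑ = 690.0·2.710
→ Cₑ = (690.0·2.710 − 550.0·0) / 140.0 = 13.36 mg/L.

13.4 mg/L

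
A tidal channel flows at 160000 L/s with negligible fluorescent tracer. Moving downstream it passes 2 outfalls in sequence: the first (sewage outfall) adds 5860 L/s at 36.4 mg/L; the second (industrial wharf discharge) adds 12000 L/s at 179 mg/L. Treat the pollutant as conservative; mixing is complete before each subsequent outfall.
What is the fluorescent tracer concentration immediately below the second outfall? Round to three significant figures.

13.3 mg/L

Outfall 1: combined Q = 165900 L/s; C = (160000·0 + 5860·36.40)/165900 = 1.286 mg/L.
Outfall 2: combined Q = 177900 L/s; C = (165900·1.286 + 12000·179.0)/177900 = 13.28 mg/L.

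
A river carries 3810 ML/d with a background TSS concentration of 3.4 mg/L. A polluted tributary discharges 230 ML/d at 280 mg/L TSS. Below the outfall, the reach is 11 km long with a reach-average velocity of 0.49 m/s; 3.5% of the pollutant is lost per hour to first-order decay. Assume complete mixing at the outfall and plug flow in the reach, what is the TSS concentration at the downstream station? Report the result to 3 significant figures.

15.3 mg/L

Flow-weighted average: C = (3810·3.400 + 230.0·280.0) / 4040 = 77350/4040 = 19.15 mg/L.
Travel time t = 11·1000 / 0.49 = 22450 s = 6.236 h.
3.5%/h lost → k = −ln(1 − 0.035) = 0.03563 h⁻¹.
Decay over the reach: 19.15·exp(−kt) = 19.15·0.8008 = 15.33 mg/L.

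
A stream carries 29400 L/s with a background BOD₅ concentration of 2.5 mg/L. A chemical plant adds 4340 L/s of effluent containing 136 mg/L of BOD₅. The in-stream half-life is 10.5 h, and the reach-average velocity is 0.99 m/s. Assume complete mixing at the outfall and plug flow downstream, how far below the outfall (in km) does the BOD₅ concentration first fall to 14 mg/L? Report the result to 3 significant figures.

18.4 km

Conservation of mass: C = (29400·2.500 + 4340·136.0) / 33740 = 663700/33740 = 19.67 mg/L.
Half-life 10.5 h → k = ln 2 / 10.5 = 0.06601 h⁻¹ = 1.584 d⁻¹.
Set 19.67·exp(−k·t) = 14 → t = ln(19.67/14)/k = 18550 s = 5.153 h.
Distance = v·t = 0.99·18550 = 18360 m = 18.36 km.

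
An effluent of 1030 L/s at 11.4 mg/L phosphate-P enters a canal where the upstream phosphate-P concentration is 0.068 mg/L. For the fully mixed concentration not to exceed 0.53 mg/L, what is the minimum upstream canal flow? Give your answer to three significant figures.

Set C_mix = 0.53: (Q·0.06800 + 1030·11.40) / (Q + 1030) = 0.53
→ Q = 1030·(11.40 − 0.53)/(0.53 − 0.06800) = 24230 L/s.

24200 L/s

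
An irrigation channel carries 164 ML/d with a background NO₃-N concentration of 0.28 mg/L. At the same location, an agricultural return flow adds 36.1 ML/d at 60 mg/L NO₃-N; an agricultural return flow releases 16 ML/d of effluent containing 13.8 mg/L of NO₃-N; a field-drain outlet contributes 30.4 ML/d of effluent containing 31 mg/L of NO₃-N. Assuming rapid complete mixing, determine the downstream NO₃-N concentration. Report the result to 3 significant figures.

13.7 mg/L

Mixed concentration C = ΣQC/ΣQ = (164.0·0.2800 + 36.10·60.00 + 16.00·13.80 + 30.40·31.00) / 246.5 = 3375/246.5 = 13.69 mg/L.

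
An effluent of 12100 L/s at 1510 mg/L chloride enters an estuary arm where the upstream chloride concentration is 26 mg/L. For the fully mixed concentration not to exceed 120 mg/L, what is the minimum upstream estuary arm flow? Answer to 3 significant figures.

Set C_mix = 120: (Q·26.00 + 12100·1510) / (Q + 12100) = 120
→ Q = 12100·(1510 − 120)/(120 − 26.00) = 178900 L/s.

179000 L/s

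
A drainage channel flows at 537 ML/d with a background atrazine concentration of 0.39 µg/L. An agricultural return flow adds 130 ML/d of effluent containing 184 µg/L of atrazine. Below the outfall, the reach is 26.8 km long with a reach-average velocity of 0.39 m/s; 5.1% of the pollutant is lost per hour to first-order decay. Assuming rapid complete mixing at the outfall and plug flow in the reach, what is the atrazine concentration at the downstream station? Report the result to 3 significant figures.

13.3 µg/L

Mixed concentration C = ΣQC/ΣQ = (537.0·0.3900 + 130.0·184.0) / 667.0 = 24130/667.0 = 36.18 µg/L.
Travel time t = 26.8·1000 / 0.39 = 68720 s = 19.09 h.
5.1%/h lost → k = −ln(1 − 0.051) = 0.05235 h⁻¹.
After decay, C = 36.18 × e^(−kt) = 36.18 × 0.3682 = 13.32 µg/L.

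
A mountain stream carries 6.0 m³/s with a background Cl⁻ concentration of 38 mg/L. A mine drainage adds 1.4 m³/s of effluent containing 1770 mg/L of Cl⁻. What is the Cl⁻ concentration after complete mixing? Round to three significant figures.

366 mg/L

Mass balance: C = (6.000·38.00 + 1.400·1770) / 7.400 = 2706/7.400 = 365.7 mg/L.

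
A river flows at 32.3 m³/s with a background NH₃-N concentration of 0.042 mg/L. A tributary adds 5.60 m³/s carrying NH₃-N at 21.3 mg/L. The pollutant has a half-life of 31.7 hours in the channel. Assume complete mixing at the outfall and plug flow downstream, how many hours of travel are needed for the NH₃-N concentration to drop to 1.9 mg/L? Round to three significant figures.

Flow-weighted average: C = (32.30·0.04200 + 5.600·21.30) / 37.90 = 120.6/37.90 = 3.183 mg/L.
Half-life 31.7 h → k = ln 2 / 31.7 = 0.02187 h⁻¹ = 0.5248 d⁻¹.
3.183·exp(−k·t) = 1.9 → t = ln(3.183/1.9)/k = 84950 s = 23.60 h.

23.6 h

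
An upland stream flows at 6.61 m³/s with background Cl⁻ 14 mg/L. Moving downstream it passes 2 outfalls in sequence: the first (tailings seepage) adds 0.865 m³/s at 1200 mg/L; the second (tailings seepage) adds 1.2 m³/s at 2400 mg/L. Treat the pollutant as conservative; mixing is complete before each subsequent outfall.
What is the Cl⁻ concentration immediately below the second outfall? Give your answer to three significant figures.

462 mg/L

After outfall 1: Q = 6.610 + 0.8650 = 7.475 m³/s; C = (6.610·14.00 + 0.8650·1200)/7.475 = 151.2 mg/L.
After outfall 2: Q = 7.475 + 1.200 = 8.675 m³/s; C = (7.475·151.2 + 1.200·2400)/8.675 = 462.3 mg/L.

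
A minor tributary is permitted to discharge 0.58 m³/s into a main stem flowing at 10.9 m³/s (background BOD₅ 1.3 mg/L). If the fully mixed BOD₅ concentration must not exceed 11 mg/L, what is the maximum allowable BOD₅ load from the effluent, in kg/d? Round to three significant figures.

Mass balance at the limit: 10.90·1.300 + 0.5800·Cₑ = 11.48·11 → Cₑ = 193.3 mg/L.
Load = 0.5800 m³/s × 193.3 g/m³ × 86 400 s/d = 9686 kg/d.

9690 kg/d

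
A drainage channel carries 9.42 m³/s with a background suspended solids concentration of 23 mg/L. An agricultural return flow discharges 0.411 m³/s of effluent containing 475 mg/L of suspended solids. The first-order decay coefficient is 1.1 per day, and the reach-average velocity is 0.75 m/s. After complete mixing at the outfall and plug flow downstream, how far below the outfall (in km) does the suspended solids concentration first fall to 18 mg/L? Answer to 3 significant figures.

49.8 km

Flow-weighted average: C = (9.420·23.00 + 0.4110·475.0) / 9.831 = 411.9/9.831 = 41.90 mg/L.
Set 41.90·exp(−k·t) = 18 → t = ln(41.90/18)/k = 66360 s = 18.43 h.
Distance = v·t = 0.75·66360 = 49770 m = 49.77 km.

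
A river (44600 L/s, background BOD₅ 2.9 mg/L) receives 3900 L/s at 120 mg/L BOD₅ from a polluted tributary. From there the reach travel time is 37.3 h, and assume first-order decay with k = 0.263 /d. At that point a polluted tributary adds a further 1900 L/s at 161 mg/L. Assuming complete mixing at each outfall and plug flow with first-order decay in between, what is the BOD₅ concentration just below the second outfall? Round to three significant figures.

Mass balance: C = (44600·2.900 + 3900·120.0) / 48500 = 597300/48500 = 12.32 mg/L; combined flow 48500 L/s.
Decay over the reach: 12.32·exp(−kt) = 12.32·0.6645 = 8.184 mg/L.
At the second outfall, C = (48500·8.184 + 1900·161.0) / (48500 + 1900) = 13.94 mg/L.

13.9 mg/L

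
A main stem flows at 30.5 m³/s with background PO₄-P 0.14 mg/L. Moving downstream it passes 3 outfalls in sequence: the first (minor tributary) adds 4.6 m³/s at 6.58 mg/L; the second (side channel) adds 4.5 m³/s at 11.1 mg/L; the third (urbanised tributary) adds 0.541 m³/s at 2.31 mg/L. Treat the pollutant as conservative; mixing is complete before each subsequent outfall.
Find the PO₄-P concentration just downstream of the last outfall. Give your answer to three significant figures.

2.14 mg/L

Outfall 1: combined Q = 35.10 m³/s; C = (30.50·0.1400 + 4.600·6.580)/35.10 = 0.9840 mg/L.
Outfall 2: combined Q = 39.60 m³/s; C = (35.10·0.9840 + 4.500·11.10)/39.60 = 2.134 mg/L.
Outfall 3: combined Q = 40.14 m³/s; C = (39.60·2.134 + 0.5410·2.310)/40.14 = 2.136 mg/L.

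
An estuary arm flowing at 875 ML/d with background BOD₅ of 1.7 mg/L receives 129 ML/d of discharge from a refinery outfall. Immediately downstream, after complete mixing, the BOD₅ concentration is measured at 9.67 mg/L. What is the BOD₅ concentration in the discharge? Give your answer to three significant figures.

Mass balance: 875.0·1.700 + 129.0·Cₑ = 1004·9.670
→ Cₑ = (1004·9.670 − 875.0·1.700) / 129.0 = 63.73 mg/L.

63.7 mg/L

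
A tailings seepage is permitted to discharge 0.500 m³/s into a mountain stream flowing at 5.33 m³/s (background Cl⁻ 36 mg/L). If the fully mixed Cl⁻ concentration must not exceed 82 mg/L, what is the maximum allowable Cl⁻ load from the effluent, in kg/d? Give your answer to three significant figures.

24700 kg/d

Mass balance at the limit: 5.330·36.00 + 0.5000·Cₑ = 5.830·82 → Cₑ = 572.4 mg/L.
Load = 0.5000 m³/s × 572.4 g/m³ × 86 400 s/d = 24730 kg/d.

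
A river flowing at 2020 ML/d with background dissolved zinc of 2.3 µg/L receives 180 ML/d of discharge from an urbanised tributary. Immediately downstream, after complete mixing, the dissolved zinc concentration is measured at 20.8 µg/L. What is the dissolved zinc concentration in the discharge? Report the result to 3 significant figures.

228 µg/L

Mass balance: 2020·2.300 + 180.0·Cₑ = 2200·20.80
→ Cₑ = (2200·20.80 − 2020·2.300) / 180.0 = 228.4 µg/L.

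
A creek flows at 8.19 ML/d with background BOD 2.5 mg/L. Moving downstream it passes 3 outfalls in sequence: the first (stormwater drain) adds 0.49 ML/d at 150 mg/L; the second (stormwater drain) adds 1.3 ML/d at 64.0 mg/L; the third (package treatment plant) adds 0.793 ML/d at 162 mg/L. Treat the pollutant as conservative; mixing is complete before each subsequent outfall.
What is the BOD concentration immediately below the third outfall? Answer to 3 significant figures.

After outfall 1: Q = 8.190 + 0.4900 = 8.680 ML/d; C = (8.190·2.500 + 0.4900·150.0)/8.680 = 10.83 mg/L.
After outfall 2: Q = 8.680 + 1.300 = 9.980 ML/d; C = (8.680·10.83 + 1.300·64.00)/9.980 = 17.75 mg/L.
After outfall 3: Q = 9.980 + 0.7930 = 10.77 ML/d; C = (9.980·17.75 + 0.7930·162.0)/10.77 = 28.37 mg/L.

28.4 mg/L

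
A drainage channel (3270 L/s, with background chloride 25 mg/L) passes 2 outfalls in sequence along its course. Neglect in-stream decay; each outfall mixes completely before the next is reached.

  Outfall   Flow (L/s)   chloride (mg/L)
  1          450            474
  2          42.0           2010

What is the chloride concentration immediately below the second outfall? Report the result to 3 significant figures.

101 mg/L

After outfall 1: Q = 3270 + 450.0 = 3720 L/s; C = (3270·25.00 + 450.0·474.0)/3720 = 79.31 mg/L.
After outfall 2: Q = 3720 + 42.00 = 3762 L/s; C = (3720·79.31 + 42.00·2010)/3762 = 100.9 mg/L.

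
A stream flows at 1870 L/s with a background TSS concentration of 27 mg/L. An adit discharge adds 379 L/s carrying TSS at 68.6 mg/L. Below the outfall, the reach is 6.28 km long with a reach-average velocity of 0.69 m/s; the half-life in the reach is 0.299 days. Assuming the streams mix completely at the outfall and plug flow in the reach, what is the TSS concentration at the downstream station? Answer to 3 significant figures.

Mixed concentration C = ΣQC/ΣQ = (1870·27.00 + 379.0·68.60) / 2249 = 76490/2249 = 34.01 mg/L.
Travel time t = 6.28·1000 / 0.69 = 9101 s = 2.528 h.
Half-life 0.299 d → k = ln 2 / 0.299 = 2.318 d⁻¹.
After decay, C = 34.01 × e^(−kt) = 34.01 × 0.7833 = 26.64 mg/L.

26.6 mg/L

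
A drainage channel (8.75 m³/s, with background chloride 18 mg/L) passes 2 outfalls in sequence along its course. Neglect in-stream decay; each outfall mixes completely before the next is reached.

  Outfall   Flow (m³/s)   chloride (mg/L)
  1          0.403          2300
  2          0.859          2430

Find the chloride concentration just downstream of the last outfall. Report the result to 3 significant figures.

317 mg/L

Below outfall 1: Q → 9.153 m³/s, C = (8.750·18.00 + 0.4030·2300)/9.153 = 118.5 mg/L.
Below outfall 2: Q → 10.01 m³/s, C = (9.153·118.5 + 0.8590·2430)/10.01 = 316.8 mg/L.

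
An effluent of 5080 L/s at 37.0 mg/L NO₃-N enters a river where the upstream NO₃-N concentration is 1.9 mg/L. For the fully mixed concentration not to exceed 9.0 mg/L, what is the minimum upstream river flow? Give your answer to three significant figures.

Set C_mix = 9.0: (Q·1.900 + 5080·37.00) / (Q + 5080) = 9.0
→ Q = 5080·(37.00 − 9.0)/(9.0 − 1.900) = 20030 L/s.

20000 L/s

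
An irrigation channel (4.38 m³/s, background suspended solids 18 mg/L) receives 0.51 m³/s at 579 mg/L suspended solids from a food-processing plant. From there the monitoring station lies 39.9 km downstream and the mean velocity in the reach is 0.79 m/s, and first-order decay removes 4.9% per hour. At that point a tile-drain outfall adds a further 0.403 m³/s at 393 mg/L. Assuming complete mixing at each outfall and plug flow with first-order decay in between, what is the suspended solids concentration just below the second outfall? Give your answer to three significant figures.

64.9 mg/L

After mixing, C = (4.380·18.00 + 0.5100·579.0) / 4.890 = 374.1/4.890 = 76.51 mg/L; combined flow 4.890 m³/s.
Travel time t = 39.9·1000 / 0.79 = 50510 s = 14.03 h.
4.9%/h lost → k = −ln(1 − 0.049) = 0.05024 h⁻¹.
After decay, C = 76.51 × e^(−kt) = 76.51 × 0.4942 = 37.81 mg/L.
Second outfall: C = (4.890·37.81 + 0.4030·393.0)/5.293 = 64.85 mg/L.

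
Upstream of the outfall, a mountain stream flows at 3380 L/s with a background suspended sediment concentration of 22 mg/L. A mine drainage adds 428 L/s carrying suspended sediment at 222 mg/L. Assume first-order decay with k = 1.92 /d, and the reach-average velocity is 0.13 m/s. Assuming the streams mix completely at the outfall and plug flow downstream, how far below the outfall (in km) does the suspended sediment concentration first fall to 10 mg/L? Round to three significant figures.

Flow-weighted average: C = (3380·22.00 + 428.0·222.0) / 3808 = 169400/3808 = 44.48 mg/L.
Set 44.48·exp(−k·t) = 10 → t = ln(44.48/10)/k = 67160 s = 18.66 h.
Distance = v·t = 0.13·67160 = 8731 m = 8.731 km.

8.73 km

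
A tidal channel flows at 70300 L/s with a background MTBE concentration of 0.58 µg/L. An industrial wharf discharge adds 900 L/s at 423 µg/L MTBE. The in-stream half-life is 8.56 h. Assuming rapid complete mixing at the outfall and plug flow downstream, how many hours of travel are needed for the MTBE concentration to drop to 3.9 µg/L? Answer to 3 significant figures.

5.15 h

Conservation of mass: C = (70300·0.5800 + 900.0·423.0) / 71200 = 421500/71200 = 5.920 µg/L.
Half-life 8.56 h → k = ln 2 / 8.56 = 0.08098 h⁻¹ = 1.943 d⁻¹.
5.920·exp(−k·t) = 3.9 → t = ln(5.920/3.9)/k = 18550 s = 5.153 h.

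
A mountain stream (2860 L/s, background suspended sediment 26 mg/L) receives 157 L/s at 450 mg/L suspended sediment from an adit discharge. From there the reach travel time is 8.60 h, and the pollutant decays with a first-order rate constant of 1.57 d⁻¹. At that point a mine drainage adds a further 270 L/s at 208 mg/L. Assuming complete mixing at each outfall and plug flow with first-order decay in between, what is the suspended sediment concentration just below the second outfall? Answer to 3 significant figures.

42.2 mg/L

Mass balance: C = (2860·26.00 + 157.0·450.0) / 3017 = 145000/3017 = 48.06 mg/L; combined flow 3017 L/s.
First-order decay: C = 48.06·exp(−k·t) = 48.06·0.5697 = 27.38 mg/L.
At the second outfall, C = (3017·27.38 + 270.0·208.0) / (3017 + 270.0) = 42.22 mg/L.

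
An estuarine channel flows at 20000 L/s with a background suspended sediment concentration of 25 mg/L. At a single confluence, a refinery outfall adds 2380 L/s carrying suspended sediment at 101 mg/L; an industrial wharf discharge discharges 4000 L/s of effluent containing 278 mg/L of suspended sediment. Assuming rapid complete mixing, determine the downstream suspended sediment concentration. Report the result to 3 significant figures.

70.2 mg/L

Flow-weighted average: C = (20000·25.00 + 2380·101.0 + 4000·278.0) / 26380 = 1852000/26380 = 70.22 mg/L.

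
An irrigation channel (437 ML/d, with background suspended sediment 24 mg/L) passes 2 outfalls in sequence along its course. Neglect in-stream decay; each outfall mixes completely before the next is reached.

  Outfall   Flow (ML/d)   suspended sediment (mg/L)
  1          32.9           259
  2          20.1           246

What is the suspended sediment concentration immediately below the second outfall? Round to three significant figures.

48.9 mg/L

Outfall 1: combined Q = 469.9 ML/d; C = (437.0·24.00 + 32.90·259.0)/469.9 = 40.45 mg/L.
Outfall 2: combined Q = 490.0 ML/d; C = (469.9·40.45 + 20.10·246.0)/490.0 = 48.89 mg/L.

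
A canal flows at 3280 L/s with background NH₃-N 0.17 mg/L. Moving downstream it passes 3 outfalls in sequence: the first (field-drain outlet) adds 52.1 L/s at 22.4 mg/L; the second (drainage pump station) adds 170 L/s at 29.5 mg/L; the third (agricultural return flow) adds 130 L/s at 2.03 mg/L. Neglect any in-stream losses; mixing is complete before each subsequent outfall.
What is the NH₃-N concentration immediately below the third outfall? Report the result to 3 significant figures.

1.93 mg/L

Below outfall 1: Q → 3332 L/s, C = (3280·0.1700 + 52.10·22.40)/3332 = 0.5176 mg/L.
Below outfall 2: Q → 3502 L/s, C = (3332·0.5176 + 170.0·29.50)/3502 = 1.924 mg/L.
Below outfall 3: Q → 3632 L/s, C = (3502·1.924 + 130.0·2.030)/3632 = 1.928 mg/L.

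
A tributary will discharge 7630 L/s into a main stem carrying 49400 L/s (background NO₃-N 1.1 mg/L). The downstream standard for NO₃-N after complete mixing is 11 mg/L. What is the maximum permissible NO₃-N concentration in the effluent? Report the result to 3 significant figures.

At the limit, (Qr·Cr + Qe·Cₑ)/(Qr + Qe) = 11:
Cₑ = (57030·11 − 49400·1.100) / 7630 = 75.10 mg/L.

75.1 mg/L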